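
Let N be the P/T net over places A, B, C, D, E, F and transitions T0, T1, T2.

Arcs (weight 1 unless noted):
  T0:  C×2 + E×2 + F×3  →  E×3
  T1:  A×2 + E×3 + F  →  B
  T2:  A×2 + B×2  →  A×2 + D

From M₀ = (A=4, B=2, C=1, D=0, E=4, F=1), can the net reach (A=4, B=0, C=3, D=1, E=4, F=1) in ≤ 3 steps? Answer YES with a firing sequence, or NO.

NO — not reachable within 3 firings

depth 0: 1 marking
depth 1: 3 markings reached so far
depth 2: 4 markings reached so far
depth 3: 4 markings reached so far
(frontier empty at depth 3; search complete)
target is not among the 4 markings reachable within 3 steps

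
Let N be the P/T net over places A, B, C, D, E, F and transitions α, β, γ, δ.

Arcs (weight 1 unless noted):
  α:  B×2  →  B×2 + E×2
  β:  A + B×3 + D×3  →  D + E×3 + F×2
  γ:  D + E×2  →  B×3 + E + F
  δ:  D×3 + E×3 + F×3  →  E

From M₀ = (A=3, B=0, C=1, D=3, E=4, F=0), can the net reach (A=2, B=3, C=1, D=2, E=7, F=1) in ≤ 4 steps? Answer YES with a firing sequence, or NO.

NO — not reachable within 4 firings

depth 0: 1 marking
depth 1: 2 markings reached so far
depth 2: 4 markings reached so far
depth 3: 7 markings reached so far
depth 4: 10 markings reached so far
target is not among the 10 markings reachable within 4 steps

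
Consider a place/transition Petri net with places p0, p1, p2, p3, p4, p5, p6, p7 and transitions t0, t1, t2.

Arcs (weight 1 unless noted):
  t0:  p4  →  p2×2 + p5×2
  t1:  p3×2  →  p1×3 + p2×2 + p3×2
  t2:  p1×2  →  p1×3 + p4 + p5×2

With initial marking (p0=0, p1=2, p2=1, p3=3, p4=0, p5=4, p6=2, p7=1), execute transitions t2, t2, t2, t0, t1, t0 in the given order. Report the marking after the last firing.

(p0=0, p1=8, p2=7, p3=3, p4=1, p5=14, p6=2, p7=1)

step 1: fire t2:  (p0=0, p1=2, p2=1, p3=3, p4=0, p5=4, p6=2, p7=1) → (p0=0, p1=3, p2=1, p3=3, p4=1, p5=6, p6=2, p7=1)
step 2: fire t2:  (p0=0, p1=3, p2=1, p3=3, p4=1, p5=6, p6=2, p7=1) → (p0=0, p1=4, p2=1, p3=3, p4=2, p5=8, p6=2, p7=1)
step 3: fire t2:  (p0=0, p1=4, p2=1, p3=3, p4=2, p5=8, p6=2, p7=1) → (p0=0, p1=5, p2=1, p3=3, p4=3, p5=10, p6=2, p7=1)
step 4: fire t0:  (p0=0, p1=5, p2=1, p3=3, p4=3, p5=10, p6=2, p7=1) → (p0=0, p1=5, p2=3, p3=3, p4=2, p5=12, p6=2, p7=1)
step 5: fire t1:  (p0=0, p1=5, p2=3, p3=3, p4=2, p5=12, p6=2, p7=1) → (p0=0, p1=8, p2=5, p3=3, p4=2, p5=12, p6=2, p7=1)
step 6: fire t0:  (p0=0, p1=8, p2=5, p3=3, p4=2, p5=12, p6=2, p7=1) → (p0=0, p1=8, p2=7, p3=3, p4=1, p5=14, p6=2, p7=1)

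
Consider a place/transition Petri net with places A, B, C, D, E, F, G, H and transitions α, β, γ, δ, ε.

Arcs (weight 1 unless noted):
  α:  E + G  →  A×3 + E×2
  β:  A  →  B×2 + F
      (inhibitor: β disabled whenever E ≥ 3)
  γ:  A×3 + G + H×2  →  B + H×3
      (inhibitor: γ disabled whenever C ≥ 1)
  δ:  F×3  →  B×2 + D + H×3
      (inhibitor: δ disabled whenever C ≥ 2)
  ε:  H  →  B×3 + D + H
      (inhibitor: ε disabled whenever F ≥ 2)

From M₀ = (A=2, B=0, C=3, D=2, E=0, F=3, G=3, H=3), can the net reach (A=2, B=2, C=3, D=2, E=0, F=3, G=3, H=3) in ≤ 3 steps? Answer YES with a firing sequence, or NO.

NO — not reachable within 3 firings

depth 0: 1 marking
depth 1: 2 markings reached so far
depth 2: 3 markings reached so far
depth 3: 3 markings reached so far
(frontier empty at depth 3; search complete)
target is not among the 3 markings reachable within 3 steps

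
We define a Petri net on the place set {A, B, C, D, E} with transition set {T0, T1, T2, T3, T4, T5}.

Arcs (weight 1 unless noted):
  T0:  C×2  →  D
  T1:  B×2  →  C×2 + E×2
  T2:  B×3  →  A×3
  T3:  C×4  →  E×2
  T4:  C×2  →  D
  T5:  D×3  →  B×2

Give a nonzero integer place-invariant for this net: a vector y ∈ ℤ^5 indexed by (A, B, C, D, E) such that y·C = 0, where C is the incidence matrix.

Incidence matrix C (rows=places, cols=transitions):
       T0   T1   T2   T3   T4   T5
    A   0    0    3    0    0    0
    B   0   -2   -3    0    0    2
    C  -2    2    0   -4   -2    0
    D   1    0    0    0    1   -3
    E   0    2    0    2    0    0

Candidate y = [3, 3, 1, 2, 2]; check y·C column-wise:
  col T0: 3·0 + 3·0 + 1·-2 + 2·1 + 2·0 = 0
  col T1: 3·0 + 3·-2 + 1·2 + 2·0 + 2·2 = 0
  col T2: 3·3 + 3·-3 + 1·0 + 2·0 + 2·0 = 0
  col T3: 3·0 + 3·0 + 1·-4 + 2·0 + 2·2 = 0
  col T4: 3·0 + 3·0 + 1·-2 + 2·1 + 2·0 = 0
  col T5: 3·0 + 3·2 + 1·0 + 2·-3 + 2·0 = 0

y = (A:3, B:3, C:1, D:2, E:2)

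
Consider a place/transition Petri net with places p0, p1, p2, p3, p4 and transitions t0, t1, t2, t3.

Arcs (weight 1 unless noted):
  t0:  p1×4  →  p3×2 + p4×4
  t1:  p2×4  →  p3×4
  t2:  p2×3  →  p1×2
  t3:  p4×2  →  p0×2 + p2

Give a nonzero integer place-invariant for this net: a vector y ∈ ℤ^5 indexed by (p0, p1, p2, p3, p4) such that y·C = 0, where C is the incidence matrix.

y = (p0:1, p1:3, p2:2, p3:2, p4:2)

Incidence matrix C (rows=places, cols=transitions):
       t0   t1   t2   t3
   p0   0    0    0    2
   p1  -4    0    2    0
   p2   0   -4   -3    1
   p3   2    4    0    0
   p4   4    0    0   -2

Candidate y = [1, 3, 2, 2, 2]; check y·C column-wise:
  col t0: 1·0 + 3·-4 + 2·0 + 2·2 + 2·4 = 0
  col t1: 1·0 + 3·0 + 2·-4 + 2·4 + 2·0 = 0
  col t2: 1·0 + 3·2 + 2·-3 + 2·0 + 2·0 = 0
  col t3: 1·2 + 3·0 + 2·1 + 2·0 + 2·-2 = 0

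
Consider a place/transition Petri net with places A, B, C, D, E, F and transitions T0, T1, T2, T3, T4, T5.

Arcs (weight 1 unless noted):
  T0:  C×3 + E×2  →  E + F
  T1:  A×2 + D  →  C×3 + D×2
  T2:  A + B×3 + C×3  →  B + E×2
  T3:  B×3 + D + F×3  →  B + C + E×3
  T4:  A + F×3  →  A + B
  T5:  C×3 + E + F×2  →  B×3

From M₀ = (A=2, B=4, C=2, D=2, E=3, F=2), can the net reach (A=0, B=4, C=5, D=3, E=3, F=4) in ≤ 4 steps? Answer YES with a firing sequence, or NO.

NO — not reachable within 4 firings

depth 0: 1 marking
depth 1: 2 markings reached so far
depth 2: 4 markings reached so far
depth 3: 5 markings reached so far
depth 4: 6 markings reached so far
target is not among the 6 markings reachable within 4 steps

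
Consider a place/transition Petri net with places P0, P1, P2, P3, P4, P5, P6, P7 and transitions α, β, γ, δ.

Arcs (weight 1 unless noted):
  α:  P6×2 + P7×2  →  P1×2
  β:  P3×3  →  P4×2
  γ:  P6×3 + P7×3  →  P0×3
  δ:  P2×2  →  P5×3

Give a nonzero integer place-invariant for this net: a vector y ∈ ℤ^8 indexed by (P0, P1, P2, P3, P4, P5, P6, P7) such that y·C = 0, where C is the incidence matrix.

Incidence matrix C (rows=places, cols=transitions):
        α    β    γ    δ
   P0   0    0    3    0
   P1   2    0    0    0
   P2   0    0    0   -2
   P3   0   -3    0    0
   P4   0    2    0    0
   P5   0    0    0    3
   P6  -2    0   -3    0
   P7  -2    0   -3    0

Candidate y = [0, 0, 0, 2, 3, 0, 0, 0]; check y·C column-wise:
  col α: 0·2 + 2·0 + 3·0 + 0·-2 + 0·-2 = 0
  col β: 2·-3 + 3·2 = 0
  col γ: 0·3 + 2·0 + 3·0 + 0·-3 + 0·-3 = 0
  col δ: 0·-2 + 2·0 + 3·0 + 0·3 = 0

y = (P0:0, P1:0, P2:0, P3:2, P4:3, P5:0, P6:0, P7:0)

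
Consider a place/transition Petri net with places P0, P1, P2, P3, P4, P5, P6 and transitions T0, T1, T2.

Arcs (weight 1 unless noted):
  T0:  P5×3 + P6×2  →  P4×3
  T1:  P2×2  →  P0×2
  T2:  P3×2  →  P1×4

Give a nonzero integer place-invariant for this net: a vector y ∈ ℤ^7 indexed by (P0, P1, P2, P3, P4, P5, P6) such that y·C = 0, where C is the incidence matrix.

y = (P0:1, P1:0, P2:1, P3:0, P4:0, P5:0, P6:0)

Incidence matrix C (rows=places, cols=transitions):
       T0   T1   T2
   P0   0    2    0
   P1   0    0    4
   P2   0   -2    0
   P3   0    0   -2
   P4   3    0    0
   P5  -3    0    0
   P6  -2    0    0

Candidate y = [1, 0, 1, 0, 0, 0, 0]; check y·C column-wise:
  col T0: 1·0 + 1·0 + 0·3 + 0·-3 + 0·-2 = 0
  col T1: 1·2 + 1·-2 = 0
  col T2: 1·0 + 0·4 + 1·0 + 0·-2 = 0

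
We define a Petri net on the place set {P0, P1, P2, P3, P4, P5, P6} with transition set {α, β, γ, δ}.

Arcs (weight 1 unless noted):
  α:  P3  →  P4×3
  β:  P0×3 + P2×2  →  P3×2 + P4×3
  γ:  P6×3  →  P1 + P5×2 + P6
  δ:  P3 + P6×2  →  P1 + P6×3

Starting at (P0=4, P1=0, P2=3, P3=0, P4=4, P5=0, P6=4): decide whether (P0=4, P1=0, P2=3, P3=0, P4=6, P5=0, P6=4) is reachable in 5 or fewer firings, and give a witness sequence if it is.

NO — not reachable within 5 firings

depth 0: 1 marking
depth 1: 3 markings reached so far
depth 2: 6 markings reached so far
depth 3: 11 markings reached so far
depth 4: 15 markings reached so far
depth 5: 17 markings reached so far
target is not among the 17 markings reachable within 5 steps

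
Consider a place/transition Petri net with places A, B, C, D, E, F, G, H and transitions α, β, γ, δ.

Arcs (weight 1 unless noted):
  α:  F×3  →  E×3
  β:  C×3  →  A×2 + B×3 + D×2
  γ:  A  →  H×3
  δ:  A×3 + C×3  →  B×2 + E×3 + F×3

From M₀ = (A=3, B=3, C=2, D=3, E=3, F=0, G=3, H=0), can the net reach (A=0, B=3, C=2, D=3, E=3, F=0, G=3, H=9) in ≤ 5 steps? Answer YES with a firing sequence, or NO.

YES — reachable via ⟨γ, γ, γ⟩ (3 firings)

step 1: fire γ:  (A=3, B=3, C=2, D=3, E=3, F=0, G=3, H=0) → (A=2, B=3, C=2, D=3, E=3, F=0, G=3, H=3)
step 2: fire γ:  (A=2, B=3, C=2, D=3, E=3, F=0, G=3, H=3) → (A=1, B=3, C=2, D=3, E=3, F=0, G=3, H=6)
step 3: fire γ:  (A=1, B=3, C=2, D=3, E=3, F=0, G=3, H=6) → (A=0, B=3, C=2, D=3, E=3, F=0, G=3, H=9)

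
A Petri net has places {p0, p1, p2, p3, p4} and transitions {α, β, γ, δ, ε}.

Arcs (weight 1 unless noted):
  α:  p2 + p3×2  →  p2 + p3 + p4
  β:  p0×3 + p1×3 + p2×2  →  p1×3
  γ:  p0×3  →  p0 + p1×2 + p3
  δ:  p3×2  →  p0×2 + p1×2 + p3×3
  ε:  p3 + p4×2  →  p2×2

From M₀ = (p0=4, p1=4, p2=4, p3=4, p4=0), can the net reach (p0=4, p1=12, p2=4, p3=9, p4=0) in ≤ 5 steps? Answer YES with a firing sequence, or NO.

NO — not reachable within 5 firings

depth 0: 1 marking
depth 1: 5 markings reached so far
depth 2: 12 markings reached so far
depth 3: 26 markings reached so far
depth 4: 48 markings reached so far
depth 5: 80 markings reached so far
target is not among the 80 markings reachable within 5 steps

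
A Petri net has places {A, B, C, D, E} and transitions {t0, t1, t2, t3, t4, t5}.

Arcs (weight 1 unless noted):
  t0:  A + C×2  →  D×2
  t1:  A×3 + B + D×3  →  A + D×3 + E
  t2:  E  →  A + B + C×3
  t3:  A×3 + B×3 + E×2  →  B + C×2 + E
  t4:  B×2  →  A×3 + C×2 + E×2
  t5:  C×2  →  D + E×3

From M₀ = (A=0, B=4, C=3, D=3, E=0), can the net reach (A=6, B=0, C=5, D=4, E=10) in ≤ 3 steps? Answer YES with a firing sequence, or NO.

NO — not reachable within 3 firings

depth 0: 1 marking
depth 1: 3 markings reached so far
depth 2: 9 markings reached so far
depth 3: 24 markings reached so far
target is not among the 24 markings reachable within 3 steps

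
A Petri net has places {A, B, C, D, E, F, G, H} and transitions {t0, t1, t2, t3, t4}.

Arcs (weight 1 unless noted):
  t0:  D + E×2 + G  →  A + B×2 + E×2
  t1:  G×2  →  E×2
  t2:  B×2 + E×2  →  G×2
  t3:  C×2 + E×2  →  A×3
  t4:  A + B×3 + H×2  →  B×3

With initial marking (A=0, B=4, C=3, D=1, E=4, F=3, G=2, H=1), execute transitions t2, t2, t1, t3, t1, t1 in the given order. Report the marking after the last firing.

(A=3, B=0, C=1, D=1, E=4, F=3, G=0, H=1)

step 1: fire t2:  (A=0, B=4, C=3, D=1, E=4, F=3, G=2, H=1) → (A=0, B=2, C=3, D=1, E=2, F=3, G=4, H=1)
step 2: fire t2:  (A=0, B=2, C=3, D=1, E=2, F=3, G=4, H=1) → (A=0, B=0, C=3, D=1, E=0, F=3, G=6, H=1)
step 3: fire t1:  (A=0, B=0, C=3, D=1, E=0, F=3, G=6, H=1) → (A=0, B=0, C=3, D=1, E=2, F=3, G=4, H=1)
step 4: fire t3:  (A=0, B=0, C=3, D=1, E=2, F=3, G=4, H=1) → (A=3, B=0, C=1, D=1, E=0, F=3, G=4, H=1)
step 5: fire t1:  (A=3, B=0, C=1, D=1, E=0, F=3, G=4, H=1) → (A=3, B=0, C=1, D=1, E=2, F=3, G=2, H=1)
step 6: fire t1:  (A=3, B=0, C=1, D=1, E=2, F=3, G=2, H=1) → (A=3, B=0, C=1, D=1, E=4, F=3, G=0, H=1)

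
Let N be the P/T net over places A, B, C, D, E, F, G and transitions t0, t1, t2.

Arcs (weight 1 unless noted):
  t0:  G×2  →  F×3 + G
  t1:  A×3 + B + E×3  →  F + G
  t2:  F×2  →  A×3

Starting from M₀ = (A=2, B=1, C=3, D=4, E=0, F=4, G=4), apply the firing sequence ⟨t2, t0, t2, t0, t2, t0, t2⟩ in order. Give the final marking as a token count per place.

(A=14, B=1, C=3, D=4, E=0, F=5, G=1)

step 1: fire t2:  (A=2, B=1, C=3, D=4, E=0, F=4, G=4) → (A=5, B=1, C=3, D=4, E=0, F=2, G=4)
step 2: fire t0:  (A=5, B=1, C=3, D=4, E=0, F=2, G=4) → (A=5, B=1, C=3, D=4, E=0, F=5, G=3)
step 3: fire t2:  (A=5, B=1, C=3, D=4, E=0, F=5, G=3) → (A=8, B=1, C=3, D=4, E=0, F=3, G=3)
step 4: fire t0:  (A=8, B=1, C=3, D=4, E=0, F=3, G=3) → (A=8, B=1, C=3, D=4, E=0, F=6, G=2)
step 5: fire t2:  (A=8, B=1, C=3, D=4, E=0, F=6, G=2) → (A=11, B=1, C=3, D=4, E=0, F=4, G=2)
step 6: fire t0:  (A=11, B=1, C=3, D=4, E=0, F=4, G=2) → (A=11, B=1, C=3, D=4, E=0, F=7, G=1)
step 7: fire t2:  (A=11, B=1, C=3, D=4, E=0, F=7, G=1) → (A=14, B=1, C=3, D=4, E=0, F=5, G=1)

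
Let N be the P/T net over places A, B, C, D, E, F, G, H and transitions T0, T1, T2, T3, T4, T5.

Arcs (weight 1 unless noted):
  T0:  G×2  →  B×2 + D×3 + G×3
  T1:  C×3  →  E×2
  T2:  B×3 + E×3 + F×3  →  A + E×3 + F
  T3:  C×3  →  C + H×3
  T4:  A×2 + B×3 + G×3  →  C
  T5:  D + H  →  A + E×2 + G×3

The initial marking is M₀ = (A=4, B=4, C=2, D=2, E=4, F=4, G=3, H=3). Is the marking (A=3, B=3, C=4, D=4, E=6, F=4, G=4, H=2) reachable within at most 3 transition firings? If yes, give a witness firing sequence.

depth 0: 1 marking
depth 1: 5 markings reached so far
depth 2: 14 markings reached so far
depth 3: 28 markings reached so far
target is not among the 28 markings reachable within 3 steps

NO — not reachable within 3 firings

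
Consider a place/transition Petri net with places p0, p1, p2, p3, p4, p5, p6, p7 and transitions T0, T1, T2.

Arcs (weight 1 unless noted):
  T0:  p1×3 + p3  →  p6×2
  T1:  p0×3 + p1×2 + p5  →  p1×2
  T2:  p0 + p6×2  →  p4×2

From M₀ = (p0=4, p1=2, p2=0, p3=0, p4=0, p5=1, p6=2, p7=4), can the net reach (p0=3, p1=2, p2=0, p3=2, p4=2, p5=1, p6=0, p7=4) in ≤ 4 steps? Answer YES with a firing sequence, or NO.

depth 0: 1 marking
depth 1: 3 markings reached so far
depth 2: 4 markings reached so far
depth 3: 4 markings reached so far
(frontier empty at depth 3; search complete)
target is not among the 4 markings reachable within 4 steps

NO — not reachable within 4 firings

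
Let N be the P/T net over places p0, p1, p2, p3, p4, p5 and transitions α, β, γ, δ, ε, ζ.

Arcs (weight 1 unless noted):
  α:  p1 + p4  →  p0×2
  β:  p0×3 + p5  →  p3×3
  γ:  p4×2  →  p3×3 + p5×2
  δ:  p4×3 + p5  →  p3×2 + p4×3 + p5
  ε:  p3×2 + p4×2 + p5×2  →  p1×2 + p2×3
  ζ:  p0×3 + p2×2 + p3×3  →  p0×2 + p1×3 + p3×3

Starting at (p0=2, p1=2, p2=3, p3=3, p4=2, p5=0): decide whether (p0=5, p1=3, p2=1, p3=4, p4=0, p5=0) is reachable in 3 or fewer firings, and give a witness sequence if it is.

depth 0: 1 marking
depth 1: 3 markings reached so far
depth 2: 5 markings reached so far
depth 3: 6 markings reached so far
target is not among the 6 markings reachable within 3 steps

NO — not reachable within 3 firings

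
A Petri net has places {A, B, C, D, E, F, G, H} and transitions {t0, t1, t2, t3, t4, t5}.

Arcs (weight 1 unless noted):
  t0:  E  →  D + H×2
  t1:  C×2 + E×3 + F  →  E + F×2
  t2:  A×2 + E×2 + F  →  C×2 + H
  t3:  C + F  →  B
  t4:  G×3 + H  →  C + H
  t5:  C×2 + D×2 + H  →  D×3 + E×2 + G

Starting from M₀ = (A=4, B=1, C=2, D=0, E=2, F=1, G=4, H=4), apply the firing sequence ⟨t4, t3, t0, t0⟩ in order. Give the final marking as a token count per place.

(A=4, B=2, C=2, D=2, E=0, F=0, G=1, H=8)

step 1: fire t4:  (A=4, B=1, C=2, D=0, E=2, F=1, G=4, H=4) → (A=4, B=1, C=3, D=0, E=2, F=1, G=1, H=4)
step 2: fire t3:  (A=4, B=1, C=3, D=0, E=2, F=1, G=1, H=4) → (A=4, B=2, C=2, D=0, E=2, F=0, G=1, H=4)
step 3: fire t0:  (A=4, B=2, C=2, D=0, E=2, F=0, G=1, H=4) → (A=4, B=2, C=2, D=1, E=1, F=0, G=1, H=6)
step 4: fire t0:  (A=4, B=2, C=2, D=1, E=1, F=0, G=1, H=6) → (A=4, B=2, C=2, D=2, E=0, F=0, G=1, H=8)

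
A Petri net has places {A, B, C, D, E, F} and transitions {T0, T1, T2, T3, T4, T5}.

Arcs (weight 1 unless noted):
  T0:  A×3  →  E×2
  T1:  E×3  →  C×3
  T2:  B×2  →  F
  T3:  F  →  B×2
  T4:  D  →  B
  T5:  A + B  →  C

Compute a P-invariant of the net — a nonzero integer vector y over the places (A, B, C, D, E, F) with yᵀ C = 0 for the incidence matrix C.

y = (A:2, B:1, C:3, D:1, E:3, F:2)

Incidence matrix C (rows=places, cols=transitions):
       T0   T1   T2   T3   T4   T5
    A  -3    0    0    0    0   -1
    B   0    0   -2    2    1   -1
    C   0    3    0    0    0    1
    D   0    0    0    0   -1    0
    E   2   -3    0    0    0    0
    F   0    0    1   -1    0    0

Candidate y = [2, 1, 3, 1, 3, 2]; check y·C column-wise:
  col T0: 2·-3 + 1·0 + 3·0 + 1·0 + 3·2 + 2·0 = 0
  col T1: 2·0 + 1·0 + 3·3 + 1·0 + 3·-3 + 2·0 = 0
  col T2: 2·0 + 1·-2 + 3·0 + 1·0 + 3·0 + 2·1 = 0
  col T3: 2·0 + 1·2 + 3·0 + 1·0 + 3·0 + 2·-1 = 0
  col T4: 2·0 + 1·1 + 3·0 + 1·-1 + 3·0 + 2·0 = 0
  col T5: 2·-1 + 1·-1 + 3·1 + 1·0 + 3·0 + 2·0 = 0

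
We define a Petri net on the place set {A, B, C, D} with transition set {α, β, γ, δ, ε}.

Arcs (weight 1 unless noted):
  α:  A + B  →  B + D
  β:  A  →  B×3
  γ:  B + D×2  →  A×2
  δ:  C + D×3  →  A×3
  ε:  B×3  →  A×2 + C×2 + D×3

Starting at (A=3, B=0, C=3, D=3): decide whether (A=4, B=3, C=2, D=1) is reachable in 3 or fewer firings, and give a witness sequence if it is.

step 1: fire β:  (A=3, B=0, C=3, D=3) → (A=2, B=3, C=3, D=3)
step 2: fire α:  (A=2, B=3, C=3, D=3) → (A=1, B=3, C=3, D=4)
step 3: fire δ:  (A=1, B=3, C=3, D=4) → (A=4, B=3, C=2, D=1)

YES — reachable via ⟨β, α, δ⟩ (3 firings)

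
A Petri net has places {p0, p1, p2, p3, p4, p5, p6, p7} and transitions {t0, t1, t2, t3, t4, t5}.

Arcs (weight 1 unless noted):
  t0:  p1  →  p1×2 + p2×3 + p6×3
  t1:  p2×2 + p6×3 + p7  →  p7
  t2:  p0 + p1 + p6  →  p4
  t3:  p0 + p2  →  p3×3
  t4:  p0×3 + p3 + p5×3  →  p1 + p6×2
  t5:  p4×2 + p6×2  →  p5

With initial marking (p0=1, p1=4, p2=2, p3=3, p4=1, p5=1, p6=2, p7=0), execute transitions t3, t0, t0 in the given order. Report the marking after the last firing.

(p0=0, p1=6, p2=7, p3=6, p4=1, p5=1, p6=8, p7=0)

step 1: fire t3:  (p0=1, p1=4, p2=2, p3=3, p4=1, p5=1, p6=2, p7=0) → (p0=0, p1=4, p2=1, p3=6, p4=1, p5=1, p6=2, p7=0)
step 2: fire t0:  (p0=0, p1=4, p2=1, p3=6, p4=1, p5=1, p6=2, p7=0) → (p0=0, p1=5, p2=4, p3=6, p4=1, p5=1, p6=5, p7=0)
step 3: fire t0:  (p0=0, p1=5, p2=4, p3=6, p4=1, p5=1, p6=5, p7=0) → (p0=0, p1=6, p2=7, p3=6, p4=1, p5=1, p6=8, p7=0)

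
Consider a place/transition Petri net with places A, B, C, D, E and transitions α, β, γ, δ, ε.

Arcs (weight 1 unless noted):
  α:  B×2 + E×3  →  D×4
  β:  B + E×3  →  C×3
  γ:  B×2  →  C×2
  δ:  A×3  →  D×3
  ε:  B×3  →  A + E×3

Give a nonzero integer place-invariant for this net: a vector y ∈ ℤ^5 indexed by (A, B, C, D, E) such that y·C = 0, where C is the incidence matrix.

Incidence matrix C (rows=places, cols=transitions):
        α    β    γ    δ    ε
    A   0    0    0   -3    1
    B  -2   -1   -2    0   -3
    C   0    3    2    0    0
    D   4    0    0    3    0
    E  -3   -3    0    0    3

Candidate y = [3, 3, 3, 3, 2]; check y·C column-wise:
  col α: 3·0 + 3·-2 + 3·0 + 3·4 + 2·-3 = 0
  col β: 3·0 + 3·-1 + 3·3 + 3·0 + 2·-3 = 0
  col γ: 3·0 + 3·-2 + 3·2 + 3·0 + 2·0 = 0
  col δ: 3·-3 + 3·0 + 3·0 + 3·3 + 2·0 = 0
  col ε: 3·1 + 3·-3 + 3·0 + 3·0 + 2·3 = 0

y = (A:3, B:3, C:3, D:3, E:2)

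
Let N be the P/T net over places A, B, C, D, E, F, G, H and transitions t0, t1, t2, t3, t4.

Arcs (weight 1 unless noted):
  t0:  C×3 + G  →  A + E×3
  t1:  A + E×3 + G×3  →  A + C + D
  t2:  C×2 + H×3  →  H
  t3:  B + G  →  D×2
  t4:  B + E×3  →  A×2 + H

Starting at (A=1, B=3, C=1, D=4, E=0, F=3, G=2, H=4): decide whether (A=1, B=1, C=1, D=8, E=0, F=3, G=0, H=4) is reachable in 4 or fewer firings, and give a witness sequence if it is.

step 1: fire t3:  (A=1, B=3, C=1, D=4, E=0, F=3, G=2, H=4) → (A=1, B=2, C=1, D=6, E=0, F=3, G=1, H=4)
step 2: fire t3:  (A=1, B=2, C=1, D=6, E=0, F=3, G=1, H=4) → (A=1, B=1, C=1, D=8, E=0, F=3, G=0, H=4)

YES — reachable via ⟨t3, t3⟩ (2 firings)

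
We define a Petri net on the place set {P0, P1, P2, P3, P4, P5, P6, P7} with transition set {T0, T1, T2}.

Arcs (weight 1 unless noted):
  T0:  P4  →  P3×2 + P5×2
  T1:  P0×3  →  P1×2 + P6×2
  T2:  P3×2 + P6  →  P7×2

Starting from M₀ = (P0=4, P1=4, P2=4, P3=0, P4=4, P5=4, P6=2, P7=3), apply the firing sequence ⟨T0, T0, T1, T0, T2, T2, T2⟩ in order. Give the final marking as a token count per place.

(P0=1, P1=6, P2=4, P3=0, P4=1, P5=10, P6=1, P7=9)

step 1: fire T0:  (P0=4, P1=4, P2=4, P3=0, P4=4, P5=4, P6=2, P7=3) → (P0=4, P1=4, P2=4, P3=2, P4=3, P5=6, P6=2, P7=3)
step 2: fire T0:  (P0=4, P1=4, P2=4, P3=2, P4=3, P5=6, P6=2, P7=3) → (P0=4, P1=4, P2=4, P3=4, P4=2, P5=8, P6=2, P7=3)
step 3: fire T1:  (P0=4, P1=4, P2=4, P3=4, P4=2, P5=8, P6=2, P7=3) → (P0=1, P1=6, P2=4, P3=4, P4=2, P5=8, P6=4, P7=3)
step 4: fire T0:  (P0=1, P1=6, P2=4, P3=4, P4=2, P5=8, P6=4, P7=3) → (P0=1, P1=6, P2=4, P3=6, P4=1, P5=10, P6=4, P7=3)
step 5: fire T2:  (P0=1, P1=6, P2=4, P3=6, P4=1, P5=10, P6=4, P7=3) → (P0=1, P1=6, P2=4, P3=4, P4=1, P5=10, P6=3, P7=5)
step 6: fire T2:  (P0=1, P1=6, P2=4, P3=4, P4=1, P5=10, P6=3, P7=5) → (P0=1, P1=6, P2=4, P3=2, P4=1, P5=10, P6=2, P7=7)
step 7: fire T2:  (P0=1, P1=6, P2=4, P3=2, P4=1, P5=10, P6=2, P7=7) → (P0=1, P1=6, P2=4, P3=0, P4=1, P5=10, P6=1, P7=9)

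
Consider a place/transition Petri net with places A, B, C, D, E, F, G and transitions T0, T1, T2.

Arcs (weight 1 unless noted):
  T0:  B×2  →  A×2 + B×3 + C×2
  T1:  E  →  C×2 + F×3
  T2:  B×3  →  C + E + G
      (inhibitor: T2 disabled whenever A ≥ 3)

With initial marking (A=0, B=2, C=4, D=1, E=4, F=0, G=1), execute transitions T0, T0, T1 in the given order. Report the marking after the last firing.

step 1: fire T0:  (A=0, B=2, C=4, D=1, E=4, F=0, G=1) → (A=2, B=3, C=6, D=1, E=4, F=0, G=1)
step 2: fire T0:  (A=2, B=3, C=6, D=1, E=4, F=0, G=1) → (A=4, B=4, C=8, D=1, E=4, F=0, G=1)
step 3: fire T1:  (A=4, B=4, C=8, D=1, E=4, F=0, G=1) → (A=4, B=4, C=10, D=1, E=3, F=3, G=1)

(A=4, B=4, C=10, D=1, E=3, F=3, G=1)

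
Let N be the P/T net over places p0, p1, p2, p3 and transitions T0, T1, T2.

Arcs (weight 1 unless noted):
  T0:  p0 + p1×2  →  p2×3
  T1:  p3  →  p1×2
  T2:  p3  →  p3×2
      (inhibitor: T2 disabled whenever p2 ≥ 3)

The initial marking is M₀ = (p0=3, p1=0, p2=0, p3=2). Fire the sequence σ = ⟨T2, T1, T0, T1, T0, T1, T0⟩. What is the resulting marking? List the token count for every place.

step 1: fire T2:  (p0=3, p1=0, p2=0, p3=2) → (p0=3, p1=0, p2=0, p3=3)
step 2: fire T1:  (p0=3, p1=0, p2=0, p3=3) → (p0=3, p1=2, p2=0, p3=2)
step 3: fire T0:  (p0=3, p1=2, p2=0, p3=2) → (p0=2, p1=0, p2=3, p3=2)
step 4: fire T1:  (p0=2, p1=0, p2=3, p3=2) → (p0=2, p1=2, p2=3, p3=1)
step 5: fire T0:  (p0=2, p1=2, p2=3, p3=1) → (p0=1, p1=0, p2=6, p3=1)
step 6: fire T1:  (p0=1, p1=0, p2=6, p3=1) → (p0=1, p1=2, p2=6, p3=0)
step 7: fire T0:  (p0=1, p1=2, p2=6, p3=0) → (p0=0, p1=0, p2=9, p3=0)

(p0=0, p1=0, p2=9, p3=0)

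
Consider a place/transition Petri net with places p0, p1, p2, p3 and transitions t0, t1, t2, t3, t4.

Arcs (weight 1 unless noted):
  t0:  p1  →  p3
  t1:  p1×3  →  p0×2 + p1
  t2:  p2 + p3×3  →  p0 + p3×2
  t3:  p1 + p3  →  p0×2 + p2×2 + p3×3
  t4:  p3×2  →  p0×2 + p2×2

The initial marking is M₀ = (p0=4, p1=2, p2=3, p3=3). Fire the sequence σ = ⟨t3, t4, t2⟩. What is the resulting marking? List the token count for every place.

(p0=9, p1=1, p2=6, p3=2)

step 1: fire t3:  (p0=4, p1=2, p2=3, p3=3) → (p0=6, p1=1, p2=5, p3=5)
step 2: fire t4:  (p0=6, p1=1, p2=5, p3=5) → (p0=8, p1=1, p2=7, p3=3)
step 3: fire t2:  (p0=8, p1=1, p2=7, p3=3) → (p0=9, p1=1, p2=6, p3=2)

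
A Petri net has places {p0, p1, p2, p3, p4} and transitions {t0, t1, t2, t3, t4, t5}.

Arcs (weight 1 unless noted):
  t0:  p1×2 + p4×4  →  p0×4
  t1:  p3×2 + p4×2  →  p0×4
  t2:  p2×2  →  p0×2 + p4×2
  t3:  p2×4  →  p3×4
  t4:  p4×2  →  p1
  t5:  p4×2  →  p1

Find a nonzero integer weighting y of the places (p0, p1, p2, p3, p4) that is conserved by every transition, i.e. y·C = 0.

y = (p0:2, p1:2, p2:3, p3:3, p4:1)

Incidence matrix C (rows=places, cols=transitions):
       t0   t1   t2   t3   t4   t5
   p0   4    4    2    0    0    0
   p1  -2    0    0    0    1    1
   p2   0    0   -2   -4    0    0
   p3   0   -2    0    4    0    0
   p4  -4   -2    2    0   -2   -2

Candidate y = [2, 2, 3, 3, 1]; check y·C column-wise:
  col t0: 2·4 + 2·-2 + 3·0 + 3·0 + 1·-4 = 0
  col t1: 2·4 + 2·0 + 3·0 + 3·-2 + 1·-2 = 0
  col t2: 2·2 + 2·0 + 3·-2 + 3·0 + 1·2 = 0
  col t3: 2·0 + 2·0 + 3·-4 + 3·4 + 1·0 = 0
  col t4: 2·0 + 2·1 + 3·0 + 3·0 + 1·-2 = 0
  col t5: 2·0 + 2·1 + 3·0 + 3·0 + 1·-2 = 0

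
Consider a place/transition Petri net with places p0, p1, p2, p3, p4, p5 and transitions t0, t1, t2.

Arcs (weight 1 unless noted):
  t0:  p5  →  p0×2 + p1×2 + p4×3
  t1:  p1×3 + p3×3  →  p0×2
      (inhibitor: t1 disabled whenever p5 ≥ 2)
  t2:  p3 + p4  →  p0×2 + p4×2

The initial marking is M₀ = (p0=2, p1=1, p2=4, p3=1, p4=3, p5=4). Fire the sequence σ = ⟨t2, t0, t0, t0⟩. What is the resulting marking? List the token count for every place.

(p0=10, p1=7, p2=4, p3=0, p4=13, p5=1)

step 1: fire t2:  (p0=2, p1=1, p2=4, p3=1, p4=3, p5=4) → (p0=4, p1=1, p2=4, p3=0, p4=4, p5=4)
step 2: fire t0:  (p0=4, p1=1, p2=4, p3=0, p4=4, p5=4) → (p0=6, p1=3, p2=4, p3=0, p4=7, p5=3)
step 3: fire t0:  (p0=6, p1=3, p2=4, p3=0, p4=7, p5=3) → (p0=8, p1=5, p2=4, p3=0, p4=10, p5=2)
step 4: fire t0:  (p0=8, p1=5, p2=4, p3=0, p4=10, p5=2) → (p0=10, p1=7, p2=4, p3=0, p4=13, p5=1)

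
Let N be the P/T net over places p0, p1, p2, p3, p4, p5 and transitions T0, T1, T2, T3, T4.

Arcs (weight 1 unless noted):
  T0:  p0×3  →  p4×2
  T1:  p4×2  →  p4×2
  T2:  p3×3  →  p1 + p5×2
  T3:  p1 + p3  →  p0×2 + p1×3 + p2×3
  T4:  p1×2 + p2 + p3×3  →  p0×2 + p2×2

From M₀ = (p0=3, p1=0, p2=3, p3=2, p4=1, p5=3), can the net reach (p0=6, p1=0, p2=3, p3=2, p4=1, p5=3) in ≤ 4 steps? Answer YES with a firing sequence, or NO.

depth 0: 1 marking
depth 1: 2 markings reached so far
depth 2: 2 markings reached so far
(frontier empty at depth 2; search complete)
target is not among the 2 markings reachable within 4 steps

NO — not reachable within 4 firings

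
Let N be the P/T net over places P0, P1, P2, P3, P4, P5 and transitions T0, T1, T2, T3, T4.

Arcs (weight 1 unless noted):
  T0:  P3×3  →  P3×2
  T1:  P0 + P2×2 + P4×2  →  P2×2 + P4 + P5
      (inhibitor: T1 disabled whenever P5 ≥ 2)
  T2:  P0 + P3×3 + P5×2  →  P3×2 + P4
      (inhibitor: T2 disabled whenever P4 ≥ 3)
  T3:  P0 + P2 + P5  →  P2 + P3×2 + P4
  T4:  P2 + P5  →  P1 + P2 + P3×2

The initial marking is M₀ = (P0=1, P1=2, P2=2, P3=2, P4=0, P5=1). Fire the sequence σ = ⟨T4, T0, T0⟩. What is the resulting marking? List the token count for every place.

step 1: fire T4:  (P0=1, P1=2, P2=2, P3=2, P4=0, P5=1) → (P0=1, P1=3, P2=2, P3=4, P4=0, P5=0)
step 2: fire T0:  (P0=1, P1=3, P2=2, P3=4, P4=0, P5=0) → (P0=1, P1=3, P2=2, P3=3, P4=0, P5=0)
step 3: fire T0:  (P0=1, P1=3, P2=2, P3=3, P4=0, P5=0) → (P0=1, P1=3, P2=2, P3=2, P4=0, P5=0)

(P0=1, P1=3, P2=2, P3=2, P4=0, P5=0)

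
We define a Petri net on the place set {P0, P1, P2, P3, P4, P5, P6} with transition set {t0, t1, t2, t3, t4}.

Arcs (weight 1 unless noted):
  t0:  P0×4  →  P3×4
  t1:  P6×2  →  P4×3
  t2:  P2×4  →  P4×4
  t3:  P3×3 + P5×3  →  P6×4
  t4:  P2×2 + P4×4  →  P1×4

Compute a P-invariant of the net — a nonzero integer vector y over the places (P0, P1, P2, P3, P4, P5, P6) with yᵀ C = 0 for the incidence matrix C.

y = (P0:1, P1:0, P2:0, P3:1, P4:0, P5:-1, P6:0)

Incidence matrix C (rows=places, cols=transitions):
       t0   t1   t2   t3   t4
   P0  -4    0    0    0    0
   P1   0    0    0    0    4
   P2   0    0   -4    0   -2
   P3   4    0    0   -3    0
   P4   0    3    4    0   -4
   P5   0    0    0   -3    0
   P6   0   -2    0    4    0

Candidate y = [1, 0, 0, 1, 0, -1, 0]; check y·C column-wise:
  col t0: 1·-4 + 1·4 + -1·0 = 0
  col t1: 1·0 + 1·0 + 0·3 + -1·0 + 0·-2 = 0
  col t2: 1·0 + 0·-4 + 1·0 + 0·4 + -1·0 = 0
  col t3: 1·0 + 1·-3 + -1·-3 + 0·4 = 0
  col t4: 1·0 + 0·4 + 0·-2 + 1·0 + 0·-4 + -1·0 = 0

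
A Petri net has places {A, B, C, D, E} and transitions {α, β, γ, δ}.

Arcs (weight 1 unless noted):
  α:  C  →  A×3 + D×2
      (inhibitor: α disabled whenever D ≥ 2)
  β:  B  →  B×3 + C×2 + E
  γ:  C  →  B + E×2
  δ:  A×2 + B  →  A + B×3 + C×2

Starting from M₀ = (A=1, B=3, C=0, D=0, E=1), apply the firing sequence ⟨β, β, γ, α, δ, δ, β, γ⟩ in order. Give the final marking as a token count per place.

(A=2, B=15, C=7, D=2, E=8)

step 1: fire β:  (A=1, B=3, C=0, D=0, E=1) → (A=1, B=5, C=2, D=0, E=2)
step 2: fire β:  (A=1, B=5, C=2, D=0, E=2) → (A=1, B=7, C=4, D=0, E=3)
step 3: fire γ:  (A=1, B=7, C=4, D=0, E=3) → (A=1, B=8, C=3, D=0, E=5)
step 4: fire α:  (A=1, B=8, C=3, D=0, E=5) → (A=4, B=8, C=2, D=2, E=5)
step 5: fire δ:  (A=4, B=8, C=2, D=2, E=5) → (A=3, B=10, C=4, D=2, E=5)
step 6: fire δ:  (A=3, B=10, C=4, D=2, E=5) → (A=2, B=12, C=6, D=2, E=5)
step 7: fire β:  (A=2, B=12, C=6, D=2, E=5) → (A=2, B=14, C=8, D=2, E=6)
step 8: fire γ:  (A=2, B=14, C=8, D=2, E=6) → (A=2, B=15, C=7, D=2, E=8)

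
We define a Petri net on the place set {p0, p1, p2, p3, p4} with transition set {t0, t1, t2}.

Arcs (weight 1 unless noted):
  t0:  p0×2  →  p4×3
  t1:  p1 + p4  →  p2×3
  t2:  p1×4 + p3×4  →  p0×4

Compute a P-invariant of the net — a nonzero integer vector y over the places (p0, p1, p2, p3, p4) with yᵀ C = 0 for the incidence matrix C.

y = (p0:0, p1:3, p2:1, p3:-3, p4:0)

Incidence matrix C (rows=places, cols=transitions):
       t0   t1   t2
   p0  -2    0    4
   p1   0   -1   -4
   p2   0    3    0
   p3   0    0   -4
   p4   3   -1    0

Candidate y = [0, 3, 1, -3, 0]; check y·C column-wise:
  col t0: 0·-2 + 3·0 + 1·0 + -3·0 + 0·3 = 0
  col t1: 3·-1 + 1·3 + -3·0 + 0·-1 = 0
  col t2: 0·4 + 3·-4 + 1·0 + -3·-4 = 0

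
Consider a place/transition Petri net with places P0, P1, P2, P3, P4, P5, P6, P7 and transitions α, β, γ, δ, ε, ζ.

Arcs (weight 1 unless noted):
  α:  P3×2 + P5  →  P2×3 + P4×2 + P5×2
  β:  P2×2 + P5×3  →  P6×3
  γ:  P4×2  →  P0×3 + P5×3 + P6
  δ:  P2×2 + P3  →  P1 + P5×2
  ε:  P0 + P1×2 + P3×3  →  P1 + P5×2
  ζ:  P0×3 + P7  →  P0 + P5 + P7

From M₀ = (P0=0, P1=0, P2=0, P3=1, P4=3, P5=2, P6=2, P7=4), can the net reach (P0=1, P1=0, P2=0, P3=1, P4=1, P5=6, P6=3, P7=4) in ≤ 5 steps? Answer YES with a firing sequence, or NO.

step 1: fire γ:  (P0=0, P1=0, P2=0, P3=1, P4=3, P5=2, P6=2, P7=4) → (P0=3, P1=0, P2=0, P3=1, P4=1, P5=5, P6=3, P7=4)
step 2: fire ζ:  (P0=3, P1=0, P2=0, P3=1, P4=1, P5=5, P6=3, P7=4) → (P0=1, P1=0, P2=0, P3=1, P4=1, P5=6, P6=3, P7=4)

YES — reachable via ⟨γ, ζ⟩ (2 firings)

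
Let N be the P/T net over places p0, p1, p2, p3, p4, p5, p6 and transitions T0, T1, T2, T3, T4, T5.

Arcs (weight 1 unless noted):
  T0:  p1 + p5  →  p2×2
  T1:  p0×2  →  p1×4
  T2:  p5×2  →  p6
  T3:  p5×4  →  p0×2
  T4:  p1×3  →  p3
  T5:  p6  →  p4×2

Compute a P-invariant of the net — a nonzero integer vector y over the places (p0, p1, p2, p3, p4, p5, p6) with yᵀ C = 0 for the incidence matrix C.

y = (p0:2, p1:1, p2:1, p3:3, p4:1, p5:1, p6:2)

Incidence matrix C (rows=places, cols=transitions):
       T0   T1   T2   T3   T4   T5
   p0   0   -2    0    2    0    0
   p1  -1    4    0    0   -3    0
   p2   2    0    0    0    0    0
   p3   0    0    0    0    1    0
   p4   0    0    0    0    0    2
   p5  -1    0   -2   -4    0    0
   p6   0    0    1    0    0   -1

Candidate y = [2, 1, 1, 3, 1, 1, 2]; check y·C column-wise:
  col T0: 2·0 + 1·-1 + 1·2 + 3·0 + 1·0 + 1·-1 + 2·0 = 0
  col T1: 2·-2 + 1·4 + 1·0 + 3·0 + 1·0 + 1·0 + 2·0 = 0
  col T2: 2·0 + 1·0 + 1·0 + 3·0 + 1·0 + 1·-2 + 2·1 = 0
  col T3: 2·2 + 1·0 + 1·0 + 3·0 + 1·0 + 1·-4 + 2·0 = 0
  col T4: 2·0 + 1·-3 + 1·0 + 3·1 + 1·0 + 1·0 + 2·0 = 0
  col T5: 2·0 + 1·0 + 1·0 + 3·0 + 1·2 + 1·0 + 2·-1 = 0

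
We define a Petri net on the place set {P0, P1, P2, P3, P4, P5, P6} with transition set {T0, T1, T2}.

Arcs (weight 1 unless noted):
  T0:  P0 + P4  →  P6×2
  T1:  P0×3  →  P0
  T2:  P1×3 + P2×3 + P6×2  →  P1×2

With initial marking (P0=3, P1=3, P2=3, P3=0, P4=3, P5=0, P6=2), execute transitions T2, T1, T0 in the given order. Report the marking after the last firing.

step 1: fire T2:  (P0=3, P1=3, P2=3, P3=0, P4=3, P5=0, P6=2) → (P0=3, P1=2, P2=0, P3=0, P4=3, P5=0, P6=0)
step 2: fire T1:  (P0=3, P1=2, P2=0, P3=0, P4=3, P5=0, P6=0) → (P0=1, P1=2, P2=0, P3=0, P4=3, P5=0, P6=0)
step 3: fire T0:  (P0=1, P1=2, P2=0, P3=0, P4=3, P5=0, P6=0) → (P0=0, P1=2, P2=0, P3=0, P4=2, P5=0, P6=2)

(P0=0, P1=2, P2=0, P3=0, P4=2, P5=0, P6=2)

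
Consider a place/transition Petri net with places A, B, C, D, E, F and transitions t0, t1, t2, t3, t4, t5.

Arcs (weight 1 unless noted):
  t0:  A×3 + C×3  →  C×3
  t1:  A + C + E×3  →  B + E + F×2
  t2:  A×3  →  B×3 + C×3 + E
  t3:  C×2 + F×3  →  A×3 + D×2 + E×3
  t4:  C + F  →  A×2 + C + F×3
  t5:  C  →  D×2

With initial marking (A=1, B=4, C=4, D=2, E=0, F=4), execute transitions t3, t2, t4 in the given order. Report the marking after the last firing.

step 1: fire t3:  (A=1, B=4, C=4, D=2, E=0, F=4) → (A=4, B=4, C=2, D=4, E=3, F=1)
step 2: fire t2:  (A=4, B=4, C=2, D=4, E=3, F=1) → (A=1, B=7, C=5, D=4, E=4, F=1)
step 3: fire t4:  (A=1, B=7, C=5, D=4, E=4, F=1) → (A=3, B=7, C=5, D=4, E=4, F=3)

(A=3, B=7, C=5, D=4, E=4, F=3)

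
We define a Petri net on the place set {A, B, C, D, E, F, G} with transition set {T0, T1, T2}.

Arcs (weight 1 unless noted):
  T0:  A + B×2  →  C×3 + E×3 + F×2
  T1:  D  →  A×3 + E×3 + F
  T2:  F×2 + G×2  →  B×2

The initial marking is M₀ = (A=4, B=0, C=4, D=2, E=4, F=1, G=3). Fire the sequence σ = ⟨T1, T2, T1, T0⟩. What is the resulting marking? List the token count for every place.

(A=9, B=0, C=7, D=0, E=13, F=3, G=1)

step 1: fire T1:  (A=4, B=0, C=4, D=2, E=4, F=1, G=3) → (A=7, B=0, C=4, D=1, E=7, F=2, G=3)
step 2: fire T2:  (A=7, B=0, C=4, D=1, E=7, F=2, G=3) → (A=7, B=2, C=4, D=1, E=7, F=0, G=1)
step 3: fire T1:  (A=7, B=2, C=4, D=1, E=7, F=0, G=1) → (A=10, B=2, C=4, D=0, E=10, F=1, G=1)
step 4: fire T0:  (A=10, B=2, C=4, D=0, E=10, F=1, G=1) → (A=9, B=0, C=7, D=0, E=13, F=3, G=1)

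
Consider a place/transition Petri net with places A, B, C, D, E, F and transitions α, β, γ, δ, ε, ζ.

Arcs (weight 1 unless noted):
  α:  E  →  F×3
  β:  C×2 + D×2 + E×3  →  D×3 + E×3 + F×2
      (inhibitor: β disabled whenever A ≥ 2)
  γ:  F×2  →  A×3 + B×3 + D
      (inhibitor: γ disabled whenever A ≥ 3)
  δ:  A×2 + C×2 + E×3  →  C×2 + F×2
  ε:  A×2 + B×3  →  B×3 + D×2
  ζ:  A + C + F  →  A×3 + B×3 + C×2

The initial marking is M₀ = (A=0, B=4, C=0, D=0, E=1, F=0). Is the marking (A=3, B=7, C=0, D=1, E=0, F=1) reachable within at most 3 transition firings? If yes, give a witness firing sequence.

step 1: fire α:  (A=0, B=4, C=0, D=0, E=1, F=0) → (A=0, B=4, C=0, D=0, E=0, F=3)
step 2: fire γ:  (A=0, B=4, C=0, D=0, E=0, F=3) → (A=3, B=7, C=0, D=1, E=0, F=1)

YES — reachable via ⟨α, γ⟩ (2 firings)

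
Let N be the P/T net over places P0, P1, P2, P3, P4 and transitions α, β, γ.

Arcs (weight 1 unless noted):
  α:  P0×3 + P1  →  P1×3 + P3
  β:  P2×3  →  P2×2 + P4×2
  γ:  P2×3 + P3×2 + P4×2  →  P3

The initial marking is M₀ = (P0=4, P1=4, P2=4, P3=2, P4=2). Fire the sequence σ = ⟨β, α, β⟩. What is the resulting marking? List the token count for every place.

step 1: fire β:  (P0=4, P1=4, P2=4, P3=2, P4=2) → (P0=4, P1=4, P2=3, P3=2, P4=4)
step 2: fire α:  (P0=4, P1=4, P2=3, P3=2, P4=4) → (P0=1, P1=6, P2=3, P3=3, P4=4)
step 3: fire β:  (P0=1, P1=6, P2=3, P3=3, P4=4) → (P0=1, P1=6, P2=2, P3=3, P4=6)

(P0=1, P1=6, P2=2, P3=3, P4=6)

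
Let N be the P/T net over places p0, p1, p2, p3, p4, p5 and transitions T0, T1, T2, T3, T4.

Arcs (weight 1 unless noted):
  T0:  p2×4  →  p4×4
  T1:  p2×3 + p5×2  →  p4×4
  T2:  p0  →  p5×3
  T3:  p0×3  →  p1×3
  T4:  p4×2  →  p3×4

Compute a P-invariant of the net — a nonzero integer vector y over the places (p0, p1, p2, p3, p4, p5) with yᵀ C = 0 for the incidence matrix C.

Incidence matrix C (rows=places, cols=transitions):
       T0   T1   T2   T3   T4
   p0   0    0   -1   -3    0
   p1   0    0    0    3    0
   p2  -4   -3    0    0    0
   p3   0    0    0    0    4
   p4   4    4    0    0   -2
   p5   0   -2    3    0    0

Candidate y = [3, 3, 2, 1, 2, 1]; check y·C column-wise:
  col T0: 3·0 + 3·0 + 2·-4 + 1·0 + 2·4 + 1·0 = 0
  col T1: 3·0 + 3·0 + 2·-3 + 1·0 + 2·4 + 1·-2 = 0
  col T2: 3·-1 + 3·0 + 2·0 + 1·0 + 2·0 + 1·3 = 0
  col T3: 3·-3 + 3·3 + 2·0 + 1·0 + 2·0 + 1·0 = 0
  col T4: 3·0 + 3·0 + 2·0 + 1·4 + 2·-2 + 1·0 = 0

y = (p0:3, p1:3, p2:2, p3:1, p4:2, p5:1)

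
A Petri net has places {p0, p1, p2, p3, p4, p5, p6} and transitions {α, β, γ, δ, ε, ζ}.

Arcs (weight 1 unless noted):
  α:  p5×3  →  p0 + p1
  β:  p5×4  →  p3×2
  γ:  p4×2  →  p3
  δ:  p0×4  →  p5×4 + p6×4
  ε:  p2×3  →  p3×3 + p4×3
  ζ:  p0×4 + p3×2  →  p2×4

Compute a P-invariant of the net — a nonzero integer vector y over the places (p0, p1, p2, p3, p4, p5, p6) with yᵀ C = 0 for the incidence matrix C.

y = (p0:2, p1:1, p2:3, p3:2, p4:1, p5:1, p6:1)

Incidence matrix C (rows=places, cols=transitions):
        α    β    γ    δ    ε    ζ
   p0   1    0    0   -4    0   -4
   p1   1    0    0    0    0    0
   p2   0    0    0    0   -3    4
   p3   0    2    1    0    3   -2
   p4   0    0   -2    0    3    0
   p5  -3   -4    0    4    0    0
   p6   0    0    0    4    0    0

Candidate y = [2, 1, 3, 2, 1, 1, 1]; check y·C column-wise:
  col α: 2·1 + 1·1 + 3·0 + 2·0 + 1·0 + 1·-3 + 1·0 = 0
  col β: 2·0 + 1·0 + 3·0 + 2·2 + 1·0 + 1·-4 + 1·0 = 0
  col γ: 2·0 + 1·0 + 3·0 + 2·1 + 1·-2 + 1·0 + 1·0 = 0
  col δ: 2·-4 + 1·0 + 3·0 + 2·0 + 1·0 + 1·4 + 1·4 = 0
  col ε: 2·0 + 1·0 + 3·-3 + 2·3 + 1·3 + 1·0 + 1·0 = 0
  col ζ: 2·-4 + 1·0 + 3·4 + 2·-2 + 1·0 + 1·0 + 1·0 = 0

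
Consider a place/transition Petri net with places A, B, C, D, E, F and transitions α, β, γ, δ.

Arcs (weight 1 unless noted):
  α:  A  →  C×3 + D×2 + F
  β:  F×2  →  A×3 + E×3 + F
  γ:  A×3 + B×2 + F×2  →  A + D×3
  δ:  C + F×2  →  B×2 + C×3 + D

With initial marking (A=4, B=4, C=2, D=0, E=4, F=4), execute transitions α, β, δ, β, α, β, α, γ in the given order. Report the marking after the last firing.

(A=8, B=4, C=13, D=10, E=13, F=0)

step 1: fire α:  (A=4, B=4, C=2, D=0, E=4, F=4) → (A=3, B=4, C=5, D=2, E=4, F=5)
step 2: fire β:  (A=3, B=4, C=5, D=2, E=4, F=5) → (A=6, B=4, C=5, D=2, E=7, F=4)
step 3: fire δ:  (A=6, B=4, C=5, D=2, E=7, F=4) → (A=6, B=6, C=7, D=3, E=7, F=2)
step 4: fire β:  (A=6, B=6, C=7, D=3, E=7, F=2) → (A=9, B=6, C=7, D=3, E=10, F=1)
step 5: fire α:  (A=9, B=6, C=7, D=3, E=10, F=1) → (A=8, B=6, C=10, D=5, E=10, F=2)
step 6: fire β:  (A=8, B=6, C=10, D=5, E=10, F=2) → (A=11, B=6, C=10, D=5, E=13, F=1)
step 7: fire α:  (A=11, B=6, C=10, D=5, E=13, F=1) → (A=10, B=6, C=13, D=7, E=13, F=2)
step 8: fire γ:  (A=10, B=6, C=13, D=7, E=13, F=2) → (A=8, B=4, C=13, D=10, E=13, F=0)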